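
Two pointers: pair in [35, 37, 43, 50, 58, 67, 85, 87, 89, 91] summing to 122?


lo=0(35)+hi=9(91)=126
lo=0(35)+hi=8(89)=124
lo=0(35)+hi=7(87)=122

Yes: 35+87=122


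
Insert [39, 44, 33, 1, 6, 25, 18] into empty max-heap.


Insert 39: [39]
Insert 44: [44, 39]
Insert 33: [44, 39, 33]
Insert 1: [44, 39, 33, 1]
Insert 6: [44, 39, 33, 1, 6]
Insert 25: [44, 39, 33, 1, 6, 25]
Insert 18: [44, 39, 33, 1, 6, 25, 18]

Final heap: [44, 39, 33, 1, 6, 25, 18]


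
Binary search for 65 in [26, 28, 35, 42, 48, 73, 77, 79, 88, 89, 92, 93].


Step 1: lo=0, hi=11, mid=5, val=73
Step 2: lo=0, hi=4, mid=2, val=35
Step 3: lo=3, hi=4, mid=3, val=42
Step 4: lo=4, hi=4, mid=4, val=48

Not found


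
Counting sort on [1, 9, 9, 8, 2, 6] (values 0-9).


Input: [1, 9, 9, 8, 2, 6]
Counts: [0, 1, 1, 0, 0, 0, 1, 0, 1, 2]

Sorted: [1, 2, 6, 8, 9, 9]


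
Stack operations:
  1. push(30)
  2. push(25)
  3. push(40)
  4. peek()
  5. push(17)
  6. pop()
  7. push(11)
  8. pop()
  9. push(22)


push(30) -> [30]
push(25) -> [30, 25]
push(40) -> [30, 25, 40]
peek()->40
push(17) -> [30, 25, 40, 17]
pop()->17, [30, 25, 40]
push(11) -> [30, 25, 40, 11]
pop()->11, [30, 25, 40]
push(22) -> [30, 25, 40, 22]

Final stack: [30, 25, 40, 22]


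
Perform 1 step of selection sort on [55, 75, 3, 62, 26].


Initial: [55, 75, 3, 62, 26]
Step 1: min=3 at 2
  Swap: [3, 75, 55, 62, 26]

After 1 step: [3, 75, 55, 62, 26]


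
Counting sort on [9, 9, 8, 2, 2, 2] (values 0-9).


Input: [9, 9, 8, 2, 2, 2]
Counts: [0, 0, 3, 0, 0, 0, 0, 0, 1, 2]

Sorted: [2, 2, 2, 8, 9, 9]


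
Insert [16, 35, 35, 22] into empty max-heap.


Insert 16: [16]
Insert 35: [35, 16]
Insert 35: [35, 16, 35]
Insert 22: [35, 22, 35, 16]

Final heap: [35, 22, 35, 16]


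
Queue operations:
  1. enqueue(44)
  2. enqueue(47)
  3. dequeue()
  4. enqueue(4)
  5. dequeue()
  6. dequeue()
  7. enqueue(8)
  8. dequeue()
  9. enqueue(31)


enqueue(44) -> [44]
enqueue(47) -> [44, 47]
dequeue()->44, [47]
enqueue(4) -> [47, 4]
dequeue()->47, [4]
dequeue()->4, []
enqueue(8) -> [8]
dequeue()->8, []
enqueue(31) -> [31]

Final queue: [31]


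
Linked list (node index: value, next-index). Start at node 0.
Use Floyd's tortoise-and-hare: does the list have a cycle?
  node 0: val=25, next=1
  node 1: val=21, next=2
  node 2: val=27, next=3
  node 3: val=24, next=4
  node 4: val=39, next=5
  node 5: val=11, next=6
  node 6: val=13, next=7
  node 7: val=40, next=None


Floyd's tortoise (slow, +1) and hare (fast, +2):
  init: slow=0, fast=0
  step 1: slow=1, fast=2
  step 2: slow=2, fast=4
  step 3: slow=3, fast=6
  step 4: fast 6->7->None, no cycle

Cycle: no


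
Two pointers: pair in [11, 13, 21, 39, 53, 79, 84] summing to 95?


lo=0(11)+hi=6(84)=95

Yes: 11+84=95


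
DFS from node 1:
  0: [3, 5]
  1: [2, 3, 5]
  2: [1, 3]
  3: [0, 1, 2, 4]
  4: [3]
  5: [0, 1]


Visit 1, push [5, 3, 2]
Visit 2, push [3]
Visit 3, push [4, 0]
Visit 0, push [5]
Visit 5, push []
Visit 4, push []

DFS order: [1, 2, 3, 0, 5, 4]


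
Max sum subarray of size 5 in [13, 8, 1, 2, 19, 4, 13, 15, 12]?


[0:5]: 43
[1:6]: 34
[2:7]: 39
[3:8]: 53
[4:9]: 63

Max: 63 at [4:9]


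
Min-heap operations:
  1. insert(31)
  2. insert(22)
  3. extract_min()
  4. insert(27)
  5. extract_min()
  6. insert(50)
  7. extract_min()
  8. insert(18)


insert(31) -> [31]
insert(22) -> [22, 31]
extract_min()->22, [31]
insert(27) -> [27, 31]
extract_min()->27, [31]
insert(50) -> [31, 50]
extract_min()->31, [50]
insert(18) -> [18, 50]

Final heap: [18, 50]


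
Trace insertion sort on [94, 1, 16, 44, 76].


Initial: [94, 1, 16, 44, 76]
Insert 1: [1, 94, 16, 44, 76]
Insert 16: [1, 16, 94, 44, 76]
Insert 44: [1, 16, 44, 94, 76]
Insert 76: [1, 16, 44, 76, 94]

Sorted: [1, 16, 44, 76, 94]


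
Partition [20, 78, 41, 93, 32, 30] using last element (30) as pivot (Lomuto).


Pivot: 30
  20 <= 30: advance i (no swap)
Place pivot at 1: [20, 30, 41, 93, 32, 78]

Partitioned: [20, 30, 41, 93, 32, 78]


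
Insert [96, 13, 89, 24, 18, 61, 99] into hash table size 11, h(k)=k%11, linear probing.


Insert 96: h=8 -> slot 8
Insert 13: h=2 -> slot 2
Insert 89: h=1 -> slot 1
Insert 24: h=2, 1 probes -> slot 3
Insert 18: h=7 -> slot 7
Insert 61: h=6 -> slot 6
Insert 99: h=0 -> slot 0

Table: [99, 89, 13, 24, None, None, 61, 18, 96, None, None]


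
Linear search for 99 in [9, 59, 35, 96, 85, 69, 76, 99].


i=0: 9!=99
i=1: 59!=99
i=2: 35!=99
i=3: 96!=99
i=4: 85!=99
i=5: 69!=99
i=6: 76!=99
i=7: 99==99 found!

Found at 7, 8 comps


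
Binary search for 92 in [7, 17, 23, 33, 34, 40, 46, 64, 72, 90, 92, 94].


Step 1: lo=0, hi=11, mid=5, val=40
Step 2: lo=6, hi=11, mid=8, val=72
Step 3: lo=9, hi=11, mid=10, val=92

Found at index 10


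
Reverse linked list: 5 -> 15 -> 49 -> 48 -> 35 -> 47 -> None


Step 1: curr=5, set curr.next=prev(None) | reversed so far: 5
Step 2: curr=15, set curr.next=prev(5) | reversed so far: 15 -> 5
Step 3: curr=49, set curr.next=prev(15) | reversed so far: 49 -> 15 -> 5
Step 4: curr=48, set curr.next=prev(49) | reversed so far: 48 -> 49 -> 15 -> 5
Step 5: curr=35, set curr.next=prev(48) | reversed so far: 35 -> 48 -> 49 -> 15 -> 5
Step 6: curr=47, set curr.next=prev(35) | reversed so far: 47 -> 35 -> 48 -> 49 -> 15 -> 5

47 -> 35 -> 48 -> 49 -> 15 -> 5 -> None


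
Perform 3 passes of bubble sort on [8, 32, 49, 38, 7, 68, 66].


Initial: [8, 32, 49, 38, 7, 68, 66]
Pass 1: [8, 32, 38, 7, 49, 66, 68] (3 swaps)
Pass 2: [8, 32, 7, 38, 49, 66, 68] (1 swaps)
Pass 3: [8, 7, 32, 38, 49, 66, 68] (1 swaps)

After 3 passes: [8, 7, 32, 38, 49, 66, 68]


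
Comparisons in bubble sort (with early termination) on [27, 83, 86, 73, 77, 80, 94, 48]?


Algorithm: bubble sort (with early termination)
Input: [27, 83, 86, 73, 77, 80, 94, 48]
Sorted: [27, 48, 73, 77, 80, 83, 86, 94]

28


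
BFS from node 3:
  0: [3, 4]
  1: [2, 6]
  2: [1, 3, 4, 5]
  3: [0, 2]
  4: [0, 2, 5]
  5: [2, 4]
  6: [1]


Visit 3, enqueue [0, 2]
Visit 0, enqueue [4]
Visit 2, enqueue [1, 5]
Visit 4, enqueue []
Visit 1, enqueue [6]
Visit 5, enqueue []
Visit 6, enqueue []

BFS order: [3, 0, 2, 4, 1, 5, 6]


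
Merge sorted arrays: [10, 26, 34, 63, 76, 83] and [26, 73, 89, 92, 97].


Take 10 from A
Take 26 from A
Take 26 from B
Take 34 from A
Take 63 from A
Take 73 from B
Take 76 from A
Take 83 from A

Merged: [10, 26, 26, 34, 63, 73, 76, 83, 89, 92, 97]


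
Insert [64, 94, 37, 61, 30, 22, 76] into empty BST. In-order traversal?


Insert 64: root
Insert 94: R from 64
Insert 37: L from 64
Insert 61: L from 64 -> R from 37
Insert 30: L from 64 -> L from 37
Insert 22: L from 64 -> L from 37 -> L from 30
Insert 76: R from 64 -> L from 94

In-order: [22, 30, 37, 61, 64, 76, 94]


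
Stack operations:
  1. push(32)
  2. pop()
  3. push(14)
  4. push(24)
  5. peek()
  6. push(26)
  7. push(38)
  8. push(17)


push(32) -> [32]
pop()->32, []
push(14) -> [14]
push(24) -> [14, 24]
peek()->24
push(26) -> [14, 24, 26]
push(38) -> [14, 24, 26, 38]
push(17) -> [14, 24, 26, 38, 17]

Final stack: [14, 24, 26, 38, 17]


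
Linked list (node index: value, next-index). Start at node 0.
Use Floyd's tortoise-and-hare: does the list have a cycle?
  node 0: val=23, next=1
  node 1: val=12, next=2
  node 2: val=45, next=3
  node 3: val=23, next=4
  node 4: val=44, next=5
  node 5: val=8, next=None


Floyd's tortoise (slow, +1) and hare (fast, +2):
  init: slow=0, fast=0
  step 1: slow=1, fast=2
  step 2: slow=2, fast=4
  step 3: fast 4->5->None, no cycle

Cycle: no


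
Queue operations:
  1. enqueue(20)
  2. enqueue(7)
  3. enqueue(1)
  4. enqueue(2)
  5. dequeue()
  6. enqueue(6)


enqueue(20) -> [20]
enqueue(7) -> [20, 7]
enqueue(1) -> [20, 7, 1]
enqueue(2) -> [20, 7, 1, 2]
dequeue()->20, [7, 1, 2]
enqueue(6) -> [7, 1, 2, 6]

Final queue: [7, 1, 2, 6]


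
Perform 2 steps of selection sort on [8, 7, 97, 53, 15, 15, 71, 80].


Initial: [8, 7, 97, 53, 15, 15, 71, 80]
Step 1: min=7 at 1
  Swap: [7, 8, 97, 53, 15, 15, 71, 80]
Step 2: min=8 at 1
  Swap: [7, 8, 97, 53, 15, 15, 71, 80]

After 2 steps: [7, 8, 97, 53, 15, 15, 71, 80]


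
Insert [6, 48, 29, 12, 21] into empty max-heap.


Insert 6: [6]
Insert 48: [48, 6]
Insert 29: [48, 6, 29]
Insert 12: [48, 12, 29, 6]
Insert 21: [48, 21, 29, 6, 12]

Final heap: [48, 21, 29, 6, 12]


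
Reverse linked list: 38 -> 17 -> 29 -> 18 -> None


Step 1: curr=38, set curr.next=prev(None) | reversed so far: 38
Step 2: curr=17, set curr.next=prev(38) | reversed so far: 17 -> 38
Step 3: curr=29, set curr.next=prev(17) | reversed so far: 29 -> 17 -> 38
Step 4: curr=18, set curr.next=prev(29) | reversed so far: 18 -> 29 -> 17 -> 38

18 -> 29 -> 17 -> 38 -> None


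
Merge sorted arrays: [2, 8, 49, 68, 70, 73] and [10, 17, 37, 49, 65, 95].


Take 2 from A
Take 8 from A
Take 10 from B
Take 17 from B
Take 37 from B
Take 49 from A
Take 49 from B
Take 65 from B
Take 68 from A
Take 70 from A
Take 73 from A

Merged: [2, 8, 10, 17, 37, 49, 49, 65, 68, 70, 73, 95]


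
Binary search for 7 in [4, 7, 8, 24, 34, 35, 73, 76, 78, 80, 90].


Step 1: lo=0, hi=10, mid=5, val=35
Step 2: lo=0, hi=4, mid=2, val=8
Step 3: lo=0, hi=1, mid=0, val=4
Step 4: lo=1, hi=1, mid=1, val=7

Found at index 1


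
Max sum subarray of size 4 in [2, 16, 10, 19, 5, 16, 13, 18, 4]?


[0:4]: 47
[1:5]: 50
[2:6]: 50
[3:7]: 53
[4:8]: 52
[5:9]: 51

Max: 53 at [3:7]


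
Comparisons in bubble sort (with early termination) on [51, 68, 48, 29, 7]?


Algorithm: bubble sort (with early termination)
Input: [51, 68, 48, 29, 7]
Sorted: [7, 29, 48, 51, 68]

10


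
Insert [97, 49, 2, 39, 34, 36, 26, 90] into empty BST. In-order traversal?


Insert 97: root
Insert 49: L from 97
Insert 2: L from 97 -> L from 49
Insert 39: L from 97 -> L from 49 -> R from 2
Insert 34: L from 97 -> L from 49 -> R from 2 -> L from 39
Insert 36: L from 97 -> L from 49 -> R from 2 -> L from 39 -> R from 34
Insert 26: L from 97 -> L from 49 -> R from 2 -> L from 39 -> L from 34
Insert 90: L from 97 -> R from 49

In-order: [2, 26, 34, 36, 39, 49, 90, 97]


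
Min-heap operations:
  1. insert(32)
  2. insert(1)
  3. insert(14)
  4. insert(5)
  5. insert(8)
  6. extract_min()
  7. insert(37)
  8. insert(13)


insert(32) -> [32]
insert(1) -> [1, 32]
insert(14) -> [1, 32, 14]
insert(5) -> [1, 5, 14, 32]
insert(8) -> [1, 5, 14, 32, 8]
extract_min()->1, [5, 8, 14, 32]
insert(37) -> [5, 8, 14, 32, 37]
insert(13) -> [5, 8, 13, 32, 37, 14]

Final heap: [5, 8, 13, 32, 37, 14]


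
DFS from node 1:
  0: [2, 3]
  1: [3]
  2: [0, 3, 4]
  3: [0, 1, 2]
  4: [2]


Visit 1, push [3]
Visit 3, push [2, 0]
Visit 0, push [2]
Visit 2, push [4]
Visit 4, push []

DFS order: [1, 3, 0, 2, 4]


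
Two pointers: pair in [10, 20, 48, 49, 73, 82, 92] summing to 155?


lo=0(10)+hi=6(92)=102
lo=1(20)+hi=6(92)=112
lo=2(48)+hi=6(92)=140
lo=3(49)+hi=6(92)=141
lo=4(73)+hi=6(92)=165
lo=4(73)+hi=5(82)=155

Yes: 73+82=155


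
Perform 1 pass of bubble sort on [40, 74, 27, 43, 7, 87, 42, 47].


Initial: [40, 74, 27, 43, 7, 87, 42, 47]
Pass 1: [40, 27, 43, 7, 74, 42, 47, 87] (5 swaps)

After 1 pass: [40, 27, 43, 7, 74, 42, 47, 87]


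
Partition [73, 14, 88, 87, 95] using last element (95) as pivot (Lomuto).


Pivot: 95
  73 <= 95: advance i (no swap)
  14 <= 95: advance i (no swap)
  88 <= 95: advance i (no swap)
  87 <= 95: advance i (no swap)
Place pivot at 4: [73, 14, 88, 87, 95]

Partitioned: [73, 14, 88, 87, 95]


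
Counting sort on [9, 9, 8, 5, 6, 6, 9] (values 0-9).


Input: [9, 9, 8, 5, 6, 6, 9]
Counts: [0, 0, 0, 0, 0, 1, 2, 0, 1, 3]

Sorted: [5, 6, 6, 8, 9, 9, 9]


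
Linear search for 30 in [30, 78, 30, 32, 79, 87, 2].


i=0: 30==30 found!

Found at 0, 1 comps


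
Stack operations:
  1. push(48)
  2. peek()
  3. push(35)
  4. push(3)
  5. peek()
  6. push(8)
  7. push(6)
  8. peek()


push(48) -> [48]
peek()->48
push(35) -> [48, 35]
push(3) -> [48, 35, 3]
peek()->3
push(8) -> [48, 35, 3, 8]
push(6) -> [48, 35, 3, 8, 6]
peek()->6

Final stack: [48, 35, 3, 8, 6]


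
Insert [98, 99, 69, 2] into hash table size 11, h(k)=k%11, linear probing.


Insert 98: h=10 -> slot 10
Insert 99: h=0 -> slot 0
Insert 69: h=3 -> slot 3
Insert 2: h=2 -> slot 2

Table: [99, None, 2, 69, None, None, None, None, None, None, 98]


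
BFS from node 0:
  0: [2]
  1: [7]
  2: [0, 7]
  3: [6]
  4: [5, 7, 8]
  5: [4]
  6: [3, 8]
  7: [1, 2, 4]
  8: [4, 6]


Visit 0, enqueue [2]
Visit 2, enqueue [7]
Visit 7, enqueue [1, 4]
Visit 1, enqueue []
Visit 4, enqueue [5, 8]
Visit 5, enqueue []
Visit 8, enqueue [6]
Visit 6, enqueue [3]
Visit 3, enqueue []

BFS order: [0, 2, 7, 1, 4, 5, 8, 6, 3]


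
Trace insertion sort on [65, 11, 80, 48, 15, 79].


Initial: [65, 11, 80, 48, 15, 79]
Insert 11: [11, 65, 80, 48, 15, 79]
Insert 80: [11, 65, 80, 48, 15, 79]
Insert 48: [11, 48, 65, 80, 15, 79]
Insert 15: [11, 15, 48, 65, 80, 79]
Insert 79: [11, 15, 48, 65, 79, 80]

Sorted: [11, 15, 48, 65, 79, 80]


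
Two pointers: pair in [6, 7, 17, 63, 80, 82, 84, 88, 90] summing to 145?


lo=0(6)+hi=8(90)=96
lo=1(7)+hi=8(90)=97
lo=2(17)+hi=8(90)=107
lo=3(63)+hi=8(90)=153
lo=3(63)+hi=7(88)=151
lo=3(63)+hi=6(84)=147
lo=3(63)+hi=5(82)=145

Yes: 63+82=145


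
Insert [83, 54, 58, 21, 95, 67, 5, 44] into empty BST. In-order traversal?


Insert 83: root
Insert 54: L from 83
Insert 58: L from 83 -> R from 54
Insert 21: L from 83 -> L from 54
Insert 95: R from 83
Insert 67: L from 83 -> R from 54 -> R from 58
Insert 5: L from 83 -> L from 54 -> L from 21
Insert 44: L from 83 -> L from 54 -> R from 21

In-order: [5, 21, 44, 54, 58, 67, 83, 95]


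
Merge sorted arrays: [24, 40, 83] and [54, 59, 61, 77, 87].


Take 24 from A
Take 40 from A
Take 54 from B
Take 59 from B
Take 61 from B
Take 77 from B
Take 83 from A

Merged: [24, 40, 54, 59, 61, 77, 83, 87]


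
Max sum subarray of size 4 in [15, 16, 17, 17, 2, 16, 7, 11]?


[0:4]: 65
[1:5]: 52
[2:6]: 52
[3:7]: 42
[4:8]: 36

Max: 65 at [0:4]


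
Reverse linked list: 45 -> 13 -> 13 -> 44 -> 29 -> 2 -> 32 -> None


Step 1: curr=45, set curr.next=prev(None) | reversed so far: 45
Step 2: curr=13, set curr.next=prev(45) | reversed so far: 13 -> 45
Step 3: curr=13, set curr.next=prev(13) | reversed so far: 13 -> 13 -> 45
Step 4: curr=44, set curr.next=prev(13) | reversed so far: 44 -> 13 -> 13 -> 45
Step 5: curr=29, set curr.next=prev(44) | reversed so far: 29 -> 44 -> 13 -> 13 -> 45
Step 6: curr=2, set curr.next=prev(29) | reversed so far: 2 -> 29 -> 44 -> 13 -> 13 -> 45
Step 7: curr=32, set curr.next=prev(2) | reversed so far: 32 -> 2 -> 29 -> 44 -> 13 -> 13 -> 45

32 -> 2 -> 29 -> 44 -> 13 -> 13 -> 45 -> None


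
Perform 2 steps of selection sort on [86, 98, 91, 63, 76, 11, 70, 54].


Initial: [86, 98, 91, 63, 76, 11, 70, 54]
Step 1: min=11 at 5
  Swap: [11, 98, 91, 63, 76, 86, 70, 54]
Step 2: min=54 at 7
  Swap: [11, 54, 91, 63, 76, 86, 70, 98]

After 2 steps: [11, 54, 91, 63, 76, 86, 70, 98]


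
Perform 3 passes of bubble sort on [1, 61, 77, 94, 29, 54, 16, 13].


Initial: [1, 61, 77, 94, 29, 54, 16, 13]
Pass 1: [1, 61, 77, 29, 54, 16, 13, 94] (4 swaps)
Pass 2: [1, 61, 29, 54, 16, 13, 77, 94] (4 swaps)
Pass 3: [1, 29, 54, 16, 13, 61, 77, 94] (4 swaps)

After 3 passes: [1, 29, 54, 16, 13, 61, 77, 94]


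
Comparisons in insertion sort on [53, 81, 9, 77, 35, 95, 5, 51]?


Algorithm: insertion sort
Input: [53, 81, 9, 77, 35, 95, 5, 51]
Sorted: [5, 9, 35, 51, 53, 77, 81, 95]

21


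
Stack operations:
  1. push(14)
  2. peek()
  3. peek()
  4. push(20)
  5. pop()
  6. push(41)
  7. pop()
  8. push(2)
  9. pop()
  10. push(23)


push(14) -> [14]
peek()->14
peek()->14
push(20) -> [14, 20]
pop()->20, [14]
push(41) -> [14, 41]
pop()->41, [14]
push(2) -> [14, 2]
pop()->2, [14]
push(23) -> [14, 23]

Final stack: [14, 23]


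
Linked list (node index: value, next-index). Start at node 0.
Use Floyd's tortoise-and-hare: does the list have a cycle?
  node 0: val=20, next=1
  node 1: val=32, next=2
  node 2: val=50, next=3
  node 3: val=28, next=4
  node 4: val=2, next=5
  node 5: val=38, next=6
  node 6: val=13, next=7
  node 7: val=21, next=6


Floyd's tortoise (slow, +1) and hare (fast, +2):
  init: slow=0, fast=0
  step 1: slow=1, fast=2
  step 2: slow=2, fast=4
  step 3: slow=3, fast=6
  step 4: slow=4, fast=6
  step 5: slow=5, fast=6
  step 6: slow=6, fast=6
  slow == fast at node 6: cycle detected

Cycle: yes


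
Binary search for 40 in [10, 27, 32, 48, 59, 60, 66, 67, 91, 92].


Step 1: lo=0, hi=9, mid=4, val=59
Step 2: lo=0, hi=3, mid=1, val=27
Step 3: lo=2, hi=3, mid=2, val=32
Step 4: lo=3, hi=3, mid=3, val=48

Not found


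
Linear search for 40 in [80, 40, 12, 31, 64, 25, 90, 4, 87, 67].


i=0: 80!=40
i=1: 40==40 found!

Found at 1, 2 comps


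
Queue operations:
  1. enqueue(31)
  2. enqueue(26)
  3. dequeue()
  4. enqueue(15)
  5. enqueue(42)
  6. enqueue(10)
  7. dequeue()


enqueue(31) -> [31]
enqueue(26) -> [31, 26]
dequeue()->31, [26]
enqueue(15) -> [26, 15]
enqueue(42) -> [26, 15, 42]
enqueue(10) -> [26, 15, 42, 10]
dequeue()->26, [15, 42, 10]

Final queue: [15, 42, 10]


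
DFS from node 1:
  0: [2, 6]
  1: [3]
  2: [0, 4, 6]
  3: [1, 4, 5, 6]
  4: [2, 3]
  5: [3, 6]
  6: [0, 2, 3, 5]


Visit 1, push [3]
Visit 3, push [6, 5, 4]
Visit 4, push [2]
Visit 2, push [6, 0]
Visit 0, push [6]
Visit 6, push [5]
Visit 5, push []

DFS order: [1, 3, 4, 2, 0, 6, 5]


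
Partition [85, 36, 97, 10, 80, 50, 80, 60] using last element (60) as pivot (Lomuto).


Pivot: 60
  36 <= 60: swap -> [36, 85, 97, 10, 80, 50, 80, 60]
  10 <= 60: swap -> [36, 10, 97, 85, 80, 50, 80, 60]
  50 <= 60: swap -> [36, 10, 50, 85, 80, 97, 80, 60]
Place pivot at 3: [36, 10, 50, 60, 80, 97, 80, 85]

Partitioned: [36, 10, 50, 60, 80, 97, 80, 85]


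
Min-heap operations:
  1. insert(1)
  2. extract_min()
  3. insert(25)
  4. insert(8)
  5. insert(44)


insert(1) -> [1]
extract_min()->1, []
insert(25) -> [25]
insert(8) -> [8, 25]
insert(44) -> [8, 25, 44]

Final heap: [8, 25, 44]


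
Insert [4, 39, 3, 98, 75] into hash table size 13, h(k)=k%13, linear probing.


Insert 4: h=4 -> slot 4
Insert 39: h=0 -> slot 0
Insert 3: h=3 -> slot 3
Insert 98: h=7 -> slot 7
Insert 75: h=10 -> slot 10

Table: [39, None, None, 3, 4, None, None, 98, None, None, 75, None, None]


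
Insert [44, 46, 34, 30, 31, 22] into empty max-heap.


Insert 44: [44]
Insert 46: [46, 44]
Insert 34: [46, 44, 34]
Insert 30: [46, 44, 34, 30]
Insert 31: [46, 44, 34, 30, 31]
Insert 22: [46, 44, 34, 30, 31, 22]

Final heap: [46, 44, 34, 30, 31, 22]


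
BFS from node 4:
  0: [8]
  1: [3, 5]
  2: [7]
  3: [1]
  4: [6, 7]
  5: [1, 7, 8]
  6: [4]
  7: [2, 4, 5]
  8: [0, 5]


Visit 4, enqueue [6, 7]
Visit 6, enqueue []
Visit 7, enqueue [2, 5]
Visit 2, enqueue []
Visit 5, enqueue [1, 8]
Visit 1, enqueue [3]
Visit 8, enqueue [0]
Visit 3, enqueue []
Visit 0, enqueue []

BFS order: [4, 6, 7, 2, 5, 1, 8, 3, 0]


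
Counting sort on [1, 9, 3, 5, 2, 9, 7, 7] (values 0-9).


Input: [1, 9, 3, 5, 2, 9, 7, 7]
Counts: [0, 1, 1, 1, 0, 1, 0, 2, 0, 2]

Sorted: [1, 2, 3, 5, 7, 7, 9, 9]


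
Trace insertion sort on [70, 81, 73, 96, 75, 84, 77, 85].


Initial: [70, 81, 73, 96, 75, 84, 77, 85]
Insert 81: [70, 81, 73, 96, 75, 84, 77, 85]
Insert 73: [70, 73, 81, 96, 75, 84, 77, 85]
Insert 96: [70, 73, 81, 96, 75, 84, 77, 85]
Insert 75: [70, 73, 75, 81, 96, 84, 77, 85]
Insert 84: [70, 73, 75, 81, 84, 96, 77, 85]
Insert 77: [70, 73, 75, 77, 81, 84, 96, 85]
Insert 85: [70, 73, 75, 77, 81, 84, 85, 96]

Sorted: [70, 73, 75, 77, 81, 84, 85, 96]


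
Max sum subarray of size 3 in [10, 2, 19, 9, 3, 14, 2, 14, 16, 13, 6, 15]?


[0:3]: 31
[1:4]: 30
[2:5]: 31
[3:6]: 26
[4:7]: 19
[5:8]: 30
[6:9]: 32
[7:10]: 43
[8:11]: 35
[9:12]: 34

Max: 43 at [7:10]


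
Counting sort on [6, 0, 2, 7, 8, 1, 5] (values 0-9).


Input: [6, 0, 2, 7, 8, 1, 5]
Counts: [1, 1, 1, 0, 0, 1, 1, 1, 1, 0]

Sorted: [0, 1, 2, 5, 6, 7, 8]


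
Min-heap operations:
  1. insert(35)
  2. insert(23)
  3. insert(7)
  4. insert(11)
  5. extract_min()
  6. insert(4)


insert(35) -> [35]
insert(23) -> [23, 35]
insert(7) -> [7, 35, 23]
insert(11) -> [7, 11, 23, 35]
extract_min()->7, [11, 35, 23]
insert(4) -> [4, 11, 23, 35]

Final heap: [4, 11, 23, 35]


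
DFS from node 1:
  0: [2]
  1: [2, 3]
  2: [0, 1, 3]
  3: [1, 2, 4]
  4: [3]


Visit 1, push [3, 2]
Visit 2, push [3, 0]
Visit 0, push []
Visit 3, push [4]
Visit 4, push []

DFS order: [1, 2, 0, 3, 4]


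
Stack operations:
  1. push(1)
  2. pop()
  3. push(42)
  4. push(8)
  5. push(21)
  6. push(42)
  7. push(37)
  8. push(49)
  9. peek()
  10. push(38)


push(1) -> [1]
pop()->1, []
push(42) -> [42]
push(8) -> [42, 8]
push(21) -> [42, 8, 21]
push(42) -> [42, 8, 21, 42]
push(37) -> [42, 8, 21, 42, 37]
push(49) -> [42, 8, 21, 42, 37, 49]
peek()->49
push(38) -> [42, 8, 21, 42, 37, 49, 38]

Final stack: [42, 8, 21, 42, 37, 49, 38]


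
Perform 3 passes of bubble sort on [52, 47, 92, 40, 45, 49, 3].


Initial: [52, 47, 92, 40, 45, 49, 3]
Pass 1: [47, 52, 40, 45, 49, 3, 92] (5 swaps)
Pass 2: [47, 40, 45, 49, 3, 52, 92] (4 swaps)
Pass 3: [40, 45, 47, 3, 49, 52, 92] (3 swaps)

After 3 passes: [40, 45, 47, 3, 49, 52, 92]


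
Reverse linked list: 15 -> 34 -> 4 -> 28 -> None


Step 1: curr=15, set curr.next=prev(None) | reversed so far: 15
Step 2: curr=34, set curr.next=prev(15) | reversed so far: 34 -> 15
Step 3: curr=4, set curr.next=prev(34) | reversed so far: 4 -> 34 -> 15
Step 4: curr=28, set curr.next=prev(4) | reversed so far: 28 -> 4 -> 34 -> 15

28 -> 4 -> 34 -> 15 -> None


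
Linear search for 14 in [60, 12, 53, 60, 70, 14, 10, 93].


i=0: 60!=14
i=1: 12!=14
i=2: 53!=14
i=3: 60!=14
i=4: 70!=14
i=5: 14==14 found!

Found at 5, 6 comps


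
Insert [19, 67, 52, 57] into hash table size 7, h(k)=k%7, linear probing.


Insert 19: h=5 -> slot 5
Insert 67: h=4 -> slot 4
Insert 52: h=3 -> slot 3
Insert 57: h=1 -> slot 1

Table: [None, 57, None, 52, 67, 19, None]


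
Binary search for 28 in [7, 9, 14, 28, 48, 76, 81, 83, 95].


Step 1: lo=0, hi=8, mid=4, val=48
Step 2: lo=0, hi=3, mid=1, val=9
Step 3: lo=2, hi=3, mid=2, val=14
Step 4: lo=3, hi=3, mid=3, val=28

Found at index 3


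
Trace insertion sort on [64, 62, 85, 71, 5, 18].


Initial: [64, 62, 85, 71, 5, 18]
Insert 62: [62, 64, 85, 71, 5, 18]
Insert 85: [62, 64, 85, 71, 5, 18]
Insert 71: [62, 64, 71, 85, 5, 18]
Insert 5: [5, 62, 64, 71, 85, 18]
Insert 18: [5, 18, 62, 64, 71, 85]

Sorted: [5, 18, 62, 64, 71, 85]


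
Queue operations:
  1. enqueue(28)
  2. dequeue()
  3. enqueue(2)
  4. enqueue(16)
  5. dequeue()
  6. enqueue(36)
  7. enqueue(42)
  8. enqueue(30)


enqueue(28) -> [28]
dequeue()->28, []
enqueue(2) -> [2]
enqueue(16) -> [2, 16]
dequeue()->2, [16]
enqueue(36) -> [16, 36]
enqueue(42) -> [16, 36, 42]
enqueue(30) -> [16, 36, 42, 30]

Final queue: [16, 36, 42, 30]


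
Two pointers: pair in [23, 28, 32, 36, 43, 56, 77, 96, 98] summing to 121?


lo=0(23)+hi=8(98)=121

Yes: 23+98=121


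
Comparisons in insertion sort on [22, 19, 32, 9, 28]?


Algorithm: insertion sort
Input: [22, 19, 32, 9, 28]
Sorted: [9, 19, 22, 28, 32]

7


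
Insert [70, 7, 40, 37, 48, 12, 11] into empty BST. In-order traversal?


Insert 70: root
Insert 7: L from 70
Insert 40: L from 70 -> R from 7
Insert 37: L from 70 -> R from 7 -> L from 40
Insert 48: L from 70 -> R from 7 -> R from 40
Insert 12: L from 70 -> R from 7 -> L from 40 -> L from 37
Insert 11: L from 70 -> R from 7 -> L from 40 -> L from 37 -> L from 12

In-order: [7, 11, 12, 37, 40, 48, 70]


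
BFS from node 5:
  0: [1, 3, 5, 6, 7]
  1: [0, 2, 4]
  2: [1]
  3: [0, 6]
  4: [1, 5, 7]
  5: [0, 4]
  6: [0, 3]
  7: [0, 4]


Visit 5, enqueue [0, 4]
Visit 0, enqueue [1, 3, 6, 7]
Visit 4, enqueue []
Visit 1, enqueue [2]
Visit 3, enqueue []
Visit 6, enqueue []
Visit 7, enqueue []
Visit 2, enqueue []

BFS order: [5, 0, 4, 1, 3, 6, 7, 2]


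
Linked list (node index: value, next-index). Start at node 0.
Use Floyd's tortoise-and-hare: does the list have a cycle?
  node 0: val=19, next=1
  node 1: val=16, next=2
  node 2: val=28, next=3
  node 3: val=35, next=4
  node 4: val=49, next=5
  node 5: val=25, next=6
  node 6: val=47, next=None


Floyd's tortoise (slow, +1) and hare (fast, +2):
  init: slow=0, fast=0
  step 1: slow=1, fast=2
  step 2: slow=2, fast=4
  step 3: slow=3, fast=6
  step 4: fast -> None, no cycle

Cycle: no


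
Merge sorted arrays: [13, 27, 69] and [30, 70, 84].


Take 13 from A
Take 27 from A
Take 30 from B
Take 69 from A

Merged: [13, 27, 30, 69, 70, 84]


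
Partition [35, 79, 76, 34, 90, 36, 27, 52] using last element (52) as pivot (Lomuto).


Pivot: 52
  35 <= 52: advance i (no swap)
  34 <= 52: swap -> [35, 34, 76, 79, 90, 36, 27, 52]
  36 <= 52: swap -> [35, 34, 36, 79, 90, 76, 27, 52]
  27 <= 52: swap -> [35, 34, 36, 27, 90, 76, 79, 52]
Place pivot at 4: [35, 34, 36, 27, 52, 76, 79, 90]

Partitioned: [35, 34, 36, 27, 52, 76, 79, 90]


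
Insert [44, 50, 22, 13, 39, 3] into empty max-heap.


Insert 44: [44]
Insert 50: [50, 44]
Insert 22: [50, 44, 22]
Insert 13: [50, 44, 22, 13]
Insert 39: [50, 44, 22, 13, 39]
Insert 3: [50, 44, 22, 13, 39, 3]

Final heap: [50, 44, 22, 13, 39, 3]


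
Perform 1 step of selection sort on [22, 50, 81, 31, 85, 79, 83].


Initial: [22, 50, 81, 31, 85, 79, 83]
Step 1: min=22 at 0
  Swap: [22, 50, 81, 31, 85, 79, 83]

After 1 step: [22, 50, 81, 31, 85, 79, 83]


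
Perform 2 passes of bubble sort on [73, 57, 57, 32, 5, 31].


Initial: [73, 57, 57, 32, 5, 31]
Pass 1: [57, 57, 32, 5, 31, 73] (5 swaps)
Pass 2: [57, 32, 5, 31, 57, 73] (3 swaps)

After 2 passes: [57, 32, 5, 31, 57, 73]


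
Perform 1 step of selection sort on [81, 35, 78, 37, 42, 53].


Initial: [81, 35, 78, 37, 42, 53]
Step 1: min=35 at 1
  Swap: [35, 81, 78, 37, 42, 53]

After 1 step: [35, 81, 78, 37, 42, 53]


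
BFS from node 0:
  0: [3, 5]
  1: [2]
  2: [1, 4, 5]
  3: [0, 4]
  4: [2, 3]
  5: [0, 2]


Visit 0, enqueue [3, 5]
Visit 3, enqueue [4]
Visit 5, enqueue [2]
Visit 4, enqueue []
Visit 2, enqueue [1]
Visit 1, enqueue []

BFS order: [0, 3, 5, 4, 2, 1]


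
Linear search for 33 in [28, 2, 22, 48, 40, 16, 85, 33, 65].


i=0: 28!=33
i=1: 2!=33
i=2: 22!=33
i=3: 48!=33
i=4: 40!=33
i=5: 16!=33
i=6: 85!=33
i=7: 33==33 found!

Found at 7, 8 comps


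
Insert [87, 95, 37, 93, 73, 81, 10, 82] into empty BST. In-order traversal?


Insert 87: root
Insert 95: R from 87
Insert 37: L from 87
Insert 93: R from 87 -> L from 95
Insert 73: L from 87 -> R from 37
Insert 81: L from 87 -> R from 37 -> R from 73
Insert 10: L from 87 -> L from 37
Insert 82: L from 87 -> R from 37 -> R from 73 -> R from 81

In-order: [10, 37, 73, 81, 82, 87, 93, 95]


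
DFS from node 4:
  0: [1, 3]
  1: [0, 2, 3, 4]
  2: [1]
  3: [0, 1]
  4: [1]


Visit 4, push [1]
Visit 1, push [3, 2, 0]
Visit 0, push [3]
Visit 3, push []
Visit 2, push []

DFS order: [4, 1, 0, 3, 2]


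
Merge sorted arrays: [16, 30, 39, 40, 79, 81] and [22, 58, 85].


Take 16 from A
Take 22 from B
Take 30 from A
Take 39 from A
Take 40 from A
Take 58 from B
Take 79 from A
Take 81 from A

Merged: [16, 22, 30, 39, 40, 58, 79, 81, 85]


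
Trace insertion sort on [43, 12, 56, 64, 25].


Initial: [43, 12, 56, 64, 25]
Insert 12: [12, 43, 56, 64, 25]
Insert 56: [12, 43, 56, 64, 25]
Insert 64: [12, 43, 56, 64, 25]
Insert 25: [12, 25, 43, 56, 64]

Sorted: [12, 25, 43, 56, 64]


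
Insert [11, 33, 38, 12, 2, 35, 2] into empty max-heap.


Insert 11: [11]
Insert 33: [33, 11]
Insert 38: [38, 11, 33]
Insert 12: [38, 12, 33, 11]
Insert 2: [38, 12, 33, 11, 2]
Insert 35: [38, 12, 35, 11, 2, 33]
Insert 2: [38, 12, 35, 11, 2, 33, 2]

Final heap: [38, 12, 35, 11, 2, 33, 2]


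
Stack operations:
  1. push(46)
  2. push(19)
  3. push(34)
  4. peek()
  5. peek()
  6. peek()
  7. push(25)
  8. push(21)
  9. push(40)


push(46) -> [46]
push(19) -> [46, 19]
push(34) -> [46, 19, 34]
peek()->34
peek()->34
peek()->34
push(25) -> [46, 19, 34, 25]
push(21) -> [46, 19, 34, 25, 21]
push(40) -> [46, 19, 34, 25, 21, 40]

Final stack: [46, 19, 34, 25, 21, 40]


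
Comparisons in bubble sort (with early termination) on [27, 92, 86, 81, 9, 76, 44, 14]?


Algorithm: bubble sort (with early termination)
Input: [27, 92, 86, 81, 9, 76, 44, 14]
Sorted: [9, 14, 27, 44, 76, 81, 86, 92]

28


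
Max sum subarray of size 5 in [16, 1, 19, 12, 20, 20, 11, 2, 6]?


[0:5]: 68
[1:6]: 72
[2:7]: 82
[3:8]: 65
[4:9]: 59

Max: 82 at [2:7]


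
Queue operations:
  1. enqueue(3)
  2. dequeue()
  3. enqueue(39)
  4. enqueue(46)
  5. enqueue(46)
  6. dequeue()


enqueue(3) -> [3]
dequeue()->3, []
enqueue(39) -> [39]
enqueue(46) -> [39, 46]
enqueue(46) -> [39, 46, 46]
dequeue()->39, [46, 46]

Final queue: [46, 46]


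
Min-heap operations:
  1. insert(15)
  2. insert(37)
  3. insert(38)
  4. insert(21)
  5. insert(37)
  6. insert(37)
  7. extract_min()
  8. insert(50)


insert(15) -> [15]
insert(37) -> [15, 37]
insert(38) -> [15, 37, 38]
insert(21) -> [15, 21, 38, 37]
insert(37) -> [15, 21, 38, 37, 37]
insert(37) -> [15, 21, 37, 37, 37, 38]
extract_min()->15, [21, 37, 37, 37, 38]
insert(50) -> [21, 37, 37, 37, 38, 50]

Final heap: [21, 37, 37, 37, 38, 50]


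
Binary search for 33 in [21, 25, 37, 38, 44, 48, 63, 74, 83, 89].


Step 1: lo=0, hi=9, mid=4, val=44
Step 2: lo=0, hi=3, mid=1, val=25
Step 3: lo=2, hi=3, mid=2, val=37

Not found


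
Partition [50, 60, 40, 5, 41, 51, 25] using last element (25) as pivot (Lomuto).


Pivot: 25
  5 <= 25: swap -> [5, 60, 40, 50, 41, 51, 25]
Place pivot at 1: [5, 25, 40, 50, 41, 51, 60]

Partitioned: [5, 25, 40, 50, 41, 51, 60]


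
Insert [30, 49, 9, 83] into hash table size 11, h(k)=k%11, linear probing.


Insert 30: h=8 -> slot 8
Insert 49: h=5 -> slot 5
Insert 9: h=9 -> slot 9
Insert 83: h=6 -> slot 6

Table: [None, None, None, None, None, 49, 83, None, 30, 9, None]


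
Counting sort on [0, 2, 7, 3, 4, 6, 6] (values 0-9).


Input: [0, 2, 7, 3, 4, 6, 6]
Counts: [1, 0, 1, 1, 1, 0, 2, 1, 0, 0]

Sorted: [0, 2, 3, 4, 6, 6, 7]


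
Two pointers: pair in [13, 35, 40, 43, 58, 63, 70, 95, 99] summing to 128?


lo=0(13)+hi=8(99)=112
lo=1(35)+hi=8(99)=134
lo=1(35)+hi=7(95)=130
lo=1(35)+hi=6(70)=105
lo=2(40)+hi=6(70)=110
lo=3(43)+hi=6(70)=113
lo=4(58)+hi=6(70)=128

Yes: 58+70=128


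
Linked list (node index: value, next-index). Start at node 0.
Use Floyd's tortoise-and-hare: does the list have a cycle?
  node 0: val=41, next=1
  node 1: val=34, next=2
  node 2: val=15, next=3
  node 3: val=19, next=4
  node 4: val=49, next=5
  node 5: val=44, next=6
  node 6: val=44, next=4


Floyd's tortoise (slow, +1) and hare (fast, +2):
  init: slow=0, fast=0
  step 1: slow=1, fast=2
  step 2: slow=2, fast=4
  step 3: slow=3, fast=6
  step 4: slow=4, fast=5
  step 5: slow=5, fast=4
  step 6: slow=6, fast=6
  slow == fast at node 6: cycle detected

Cycle: yes


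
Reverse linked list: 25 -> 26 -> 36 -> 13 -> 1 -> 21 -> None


Step 1: curr=25, set curr.next=prev(None) | reversed so far: 25
Step 2: curr=26, set curr.next=prev(25) | reversed so far: 26 -> 25
Step 3: curr=36, set curr.next=prev(26) | reversed so far: 36 -> 26 -> 25
Step 4: curr=13, set curr.next=prev(36) | reversed so far: 13 -> 36 -> 26 -> 25
Step 5: curr=1, set curr.next=prev(13) | reversed so far: 1 -> 13 -> 36 -> 26 -> 25
Step 6: curr=21, set curr.next=prev(1) | reversed so far: 21 -> 1 -> 13 -> 36 -> 26 -> 25

21 -> 1 -> 13 -> 36 -> 26 -> 25 -> None


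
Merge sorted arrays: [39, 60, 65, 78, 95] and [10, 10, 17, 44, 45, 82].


Take 10 from B
Take 10 from B
Take 17 from B
Take 39 from A
Take 44 from B
Take 45 from B
Take 60 from A
Take 65 from A
Take 78 from A
Take 82 from B

Merged: [10, 10, 17, 39, 44, 45, 60, 65, 78, 82, 95]


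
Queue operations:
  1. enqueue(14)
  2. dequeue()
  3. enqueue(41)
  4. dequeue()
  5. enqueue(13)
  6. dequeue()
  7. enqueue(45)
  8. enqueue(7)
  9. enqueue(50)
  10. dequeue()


enqueue(14) -> [14]
dequeue()->14, []
enqueue(41) -> [41]
dequeue()->41, []
enqueue(13) -> [13]
dequeue()->13, []
enqueue(45) -> [45]
enqueue(7) -> [45, 7]
enqueue(50) -> [45, 7, 50]
dequeue()->45, [7, 50]

Final queue: [7, 50]


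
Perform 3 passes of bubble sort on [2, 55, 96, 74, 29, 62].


Initial: [2, 55, 96, 74, 29, 62]
Pass 1: [2, 55, 74, 29, 62, 96] (3 swaps)
Pass 2: [2, 55, 29, 62, 74, 96] (2 swaps)
Pass 3: [2, 29, 55, 62, 74, 96] (1 swaps)

After 3 passes: [2, 29, 55, 62, 74, 96]


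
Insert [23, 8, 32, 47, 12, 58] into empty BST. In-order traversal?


Insert 23: root
Insert 8: L from 23
Insert 32: R from 23
Insert 47: R from 23 -> R from 32
Insert 12: L from 23 -> R from 8
Insert 58: R from 23 -> R from 32 -> R from 47

In-order: [8, 12, 23, 32, 47, 58]


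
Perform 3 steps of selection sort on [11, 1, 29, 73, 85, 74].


Initial: [11, 1, 29, 73, 85, 74]
Step 1: min=1 at 1
  Swap: [1, 11, 29, 73, 85, 74]
Step 2: min=11 at 1
  Swap: [1, 11, 29, 73, 85, 74]
Step 3: min=29 at 2
  Swap: [1, 11, 29, 73, 85, 74]

After 3 steps: [1, 11, 29, 73, 85, 74]


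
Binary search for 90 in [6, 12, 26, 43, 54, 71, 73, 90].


Step 1: lo=0, hi=7, mid=3, val=43
Step 2: lo=4, hi=7, mid=5, val=71
Step 3: lo=6, hi=7, mid=6, val=73
Step 4: lo=7, hi=7, mid=7, val=90

Found at index 7


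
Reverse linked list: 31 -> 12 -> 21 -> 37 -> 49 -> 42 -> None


Step 1: curr=31, set curr.next=prev(None) | reversed so far: 31
Step 2: curr=12, set curr.next=prev(31) | reversed so far: 12 -> 31
Step 3: curr=21, set curr.next=prev(12) | reversed so far: 21 -> 12 -> 31
Step 4: curr=37, set curr.next=prev(21) | reversed so far: 37 -> 21 -> 12 -> 31
Step 5: curr=49, set curr.next=prev(37) | reversed so far: 49 -> 37 -> 21 -> 12 -> 31
Step 6: curr=42, set curr.next=prev(49) | reversed so far: 42 -> 49 -> 37 -> 21 -> 12 -> 31

42 -> 49 -> 37 -> 21 -> 12 -> 31 -> None


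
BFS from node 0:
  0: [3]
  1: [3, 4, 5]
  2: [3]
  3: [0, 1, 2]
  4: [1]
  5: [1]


Visit 0, enqueue [3]
Visit 3, enqueue [1, 2]
Visit 1, enqueue [4, 5]
Visit 2, enqueue []
Visit 4, enqueue []
Visit 5, enqueue []

BFS order: [0, 3, 1, 2, 4, 5]


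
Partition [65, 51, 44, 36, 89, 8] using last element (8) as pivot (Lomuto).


Pivot: 8
Place pivot at 0: [8, 51, 44, 36, 89, 65]

Partitioned: [8, 51, 44, 36, 89, 65]


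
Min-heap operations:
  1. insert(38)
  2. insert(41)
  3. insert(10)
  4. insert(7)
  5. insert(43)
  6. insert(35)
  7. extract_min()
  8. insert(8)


insert(38) -> [38]
insert(41) -> [38, 41]
insert(10) -> [10, 41, 38]
insert(7) -> [7, 10, 38, 41]
insert(43) -> [7, 10, 38, 41, 43]
insert(35) -> [7, 10, 35, 41, 43, 38]
extract_min()->7, [10, 38, 35, 41, 43]
insert(8) -> [8, 38, 10, 41, 43, 35]

Final heap: [8, 38, 10, 41, 43, 35]


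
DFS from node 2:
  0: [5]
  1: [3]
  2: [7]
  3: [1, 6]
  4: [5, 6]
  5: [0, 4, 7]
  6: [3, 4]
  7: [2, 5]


Visit 2, push [7]
Visit 7, push [5]
Visit 5, push [4, 0]
Visit 0, push []
Visit 4, push [6]
Visit 6, push [3]
Visit 3, push [1]
Visit 1, push []

DFS order: [2, 7, 5, 0, 4, 6, 3, 1]


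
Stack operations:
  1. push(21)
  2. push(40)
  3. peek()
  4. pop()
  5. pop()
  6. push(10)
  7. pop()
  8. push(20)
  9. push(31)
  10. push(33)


push(21) -> [21]
push(40) -> [21, 40]
peek()->40
pop()->40, [21]
pop()->21, []
push(10) -> [10]
pop()->10, []
push(20) -> [20]
push(31) -> [20, 31]
push(33) -> [20, 31, 33]

Final stack: [20, 31, 33]


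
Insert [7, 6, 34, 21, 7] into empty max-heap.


Insert 7: [7]
Insert 6: [7, 6]
Insert 34: [34, 6, 7]
Insert 21: [34, 21, 7, 6]
Insert 7: [34, 21, 7, 6, 7]

Final heap: [34, 21, 7, 6, 7]


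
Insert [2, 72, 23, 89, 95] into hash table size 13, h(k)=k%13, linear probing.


Insert 2: h=2 -> slot 2
Insert 72: h=7 -> slot 7
Insert 23: h=10 -> slot 10
Insert 89: h=11 -> slot 11
Insert 95: h=4 -> slot 4

Table: [None, None, 2, None, 95, None, None, 72, None, None, 23, 89, None]


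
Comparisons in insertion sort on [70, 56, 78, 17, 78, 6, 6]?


Algorithm: insertion sort
Input: [70, 56, 78, 17, 78, 6, 6]
Sorted: [6, 6, 17, 56, 70, 78, 78]

17


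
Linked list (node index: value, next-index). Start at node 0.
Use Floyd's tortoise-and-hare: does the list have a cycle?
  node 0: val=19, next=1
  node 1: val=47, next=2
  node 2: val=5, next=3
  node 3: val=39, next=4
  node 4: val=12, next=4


Floyd's tortoise (slow, +1) and hare (fast, +2):
  init: slow=0, fast=0
  step 1: slow=1, fast=2
  step 2: slow=2, fast=4
  step 3: slow=3, fast=4
  step 4: slow=4, fast=4
  slow == fast at node 4: cycle detected

Cycle: yes


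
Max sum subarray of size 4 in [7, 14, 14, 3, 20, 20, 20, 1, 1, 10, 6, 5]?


[0:4]: 38
[1:5]: 51
[2:6]: 57
[3:7]: 63
[4:8]: 61
[5:9]: 42
[6:10]: 32
[7:11]: 18
[8:12]: 22

Max: 63 at [3:7]


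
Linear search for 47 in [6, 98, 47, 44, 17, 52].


i=0: 6!=47
i=1: 98!=47
i=2: 47==47 found!

Found at 2, 3 comps


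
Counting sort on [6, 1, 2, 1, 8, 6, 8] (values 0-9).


Input: [6, 1, 2, 1, 8, 6, 8]
Counts: [0, 2, 1, 0, 0, 0, 2, 0, 2, 0]

Sorted: [1, 1, 2, 6, 6, 8, 8]


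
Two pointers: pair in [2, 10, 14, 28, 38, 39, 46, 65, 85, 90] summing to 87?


lo=0(2)+hi=9(90)=92
lo=0(2)+hi=8(85)=87

Yes: 2+85=87


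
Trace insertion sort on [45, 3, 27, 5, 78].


Initial: [45, 3, 27, 5, 78]
Insert 3: [3, 45, 27, 5, 78]
Insert 27: [3, 27, 45, 5, 78]
Insert 5: [3, 5, 27, 45, 78]
Insert 78: [3, 5, 27, 45, 78]

Sorted: [3, 5, 27, 45, 78]


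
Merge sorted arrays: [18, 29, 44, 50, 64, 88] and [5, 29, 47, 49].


Take 5 from B
Take 18 from A
Take 29 from A
Take 29 from B
Take 44 from A
Take 47 from B
Take 49 from B

Merged: [5, 18, 29, 29, 44, 47, 49, 50, 64, 88]


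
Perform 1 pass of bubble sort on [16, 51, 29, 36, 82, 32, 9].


Initial: [16, 51, 29, 36, 82, 32, 9]
Pass 1: [16, 29, 36, 51, 32, 9, 82] (4 swaps)

After 1 pass: [16, 29, 36, 51, 32, 9, 82]


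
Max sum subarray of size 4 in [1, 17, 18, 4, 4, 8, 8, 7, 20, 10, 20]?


[0:4]: 40
[1:5]: 43
[2:6]: 34
[3:7]: 24
[4:8]: 27
[5:9]: 43
[6:10]: 45
[7:11]: 57

Max: 57 at [7:11]


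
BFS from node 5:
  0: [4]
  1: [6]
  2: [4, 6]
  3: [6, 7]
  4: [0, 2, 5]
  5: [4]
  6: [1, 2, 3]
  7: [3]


Visit 5, enqueue [4]
Visit 4, enqueue [0, 2]
Visit 0, enqueue []
Visit 2, enqueue [6]
Visit 6, enqueue [1, 3]
Visit 1, enqueue []
Visit 3, enqueue [7]
Visit 7, enqueue []

BFS order: [5, 4, 0, 2, 6, 1, 3, 7]


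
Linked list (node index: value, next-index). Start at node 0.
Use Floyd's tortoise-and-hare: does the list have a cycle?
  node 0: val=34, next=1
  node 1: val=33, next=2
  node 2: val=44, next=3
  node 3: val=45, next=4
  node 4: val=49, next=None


Floyd's tortoise (slow, +1) and hare (fast, +2):
  init: slow=0, fast=0
  step 1: slow=1, fast=2
  step 2: slow=2, fast=4
  step 3: fast -> None, no cycle

Cycle: no


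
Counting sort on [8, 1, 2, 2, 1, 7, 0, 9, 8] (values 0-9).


Input: [8, 1, 2, 2, 1, 7, 0, 9, 8]
Counts: [1, 2, 2, 0, 0, 0, 0, 1, 2, 1]

Sorted: [0, 1, 1, 2, 2, 7, 8, 8, 9]


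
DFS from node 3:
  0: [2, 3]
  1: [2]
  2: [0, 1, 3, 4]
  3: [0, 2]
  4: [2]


Visit 3, push [2, 0]
Visit 0, push [2]
Visit 2, push [4, 1]
Visit 1, push []
Visit 4, push []

DFS order: [3, 0, 2, 1, 4]


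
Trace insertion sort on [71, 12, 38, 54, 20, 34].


Initial: [71, 12, 38, 54, 20, 34]
Insert 12: [12, 71, 38, 54, 20, 34]
Insert 38: [12, 38, 71, 54, 20, 34]
Insert 54: [12, 38, 54, 71, 20, 34]
Insert 20: [12, 20, 38, 54, 71, 34]
Insert 34: [12, 20, 34, 38, 54, 71]

Sorted: [12, 20, 34, 38, 54, 71]


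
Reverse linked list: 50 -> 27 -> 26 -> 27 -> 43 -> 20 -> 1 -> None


Step 1: curr=50, set curr.next=prev(None) | reversed so far: 50
Step 2: curr=27, set curr.next=prev(50) | reversed so far: 27 -> 50
Step 3: curr=26, set curr.next=prev(27) | reversed so far: 26 -> 27 -> 50
Step 4: curr=27, set curr.next=prev(26) | reversed so far: 27 -> 26 -> 27 -> 50
Step 5: curr=43, set curr.next=prev(27) | reversed so far: 43 -> 27 -> 26 -> 27 -> 50
Step 6: curr=20, set curr.next=prev(43) | reversed so far: 20 -> 43 -> 27 -> 26 -> 27 -> 50
Step 7: curr=1, set curr.next=prev(20) | reversed so far: 1 -> 20 -> 43 -> 27 -> 26 -> 27 -> 50

1 -> 20 -> 43 -> 27 -> 26 -> 27 -> 50 -> None
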